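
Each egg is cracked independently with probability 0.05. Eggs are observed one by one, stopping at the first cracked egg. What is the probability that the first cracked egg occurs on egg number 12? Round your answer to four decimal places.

0.0284

Geometric (trials to first success), p = 0.05.
P(Y = 12) = (1−p)^11 · p = 0.5688 · 0.05 = 0.028440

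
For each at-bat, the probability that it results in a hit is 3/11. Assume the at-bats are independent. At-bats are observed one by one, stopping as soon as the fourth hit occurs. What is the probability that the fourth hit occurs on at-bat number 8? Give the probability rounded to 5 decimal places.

0.05417

Y = trial on which the fourth success occurs; negative binomial, r=4, p=0.272727.
P(Y=8) = C(7,3) · p^4 · (1−p)^4
= 35 · 0.0055324 · 0.27976 = 0.0541716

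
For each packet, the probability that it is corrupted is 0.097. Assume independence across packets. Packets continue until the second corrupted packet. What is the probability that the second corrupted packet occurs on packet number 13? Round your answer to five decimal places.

Y = trial on which the second success occurs; negative binomial, r=2, p=0.097.
P(Y=13) = C(12,1) · p^2 · (1−p)^11
= 12 · 0.009409 · 0.32551 = 0.0367528

0.03675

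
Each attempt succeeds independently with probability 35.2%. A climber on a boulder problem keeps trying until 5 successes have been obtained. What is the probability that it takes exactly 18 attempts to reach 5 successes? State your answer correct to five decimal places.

0.04568

Y = trial on which the fifth success occurs; negative binomial, r=5, p=0.352.
P(Y=18) = C(17,4) · p^5 · (1−p)^13
= 2380 · 0.005404 · 0.003552 = 0.0456841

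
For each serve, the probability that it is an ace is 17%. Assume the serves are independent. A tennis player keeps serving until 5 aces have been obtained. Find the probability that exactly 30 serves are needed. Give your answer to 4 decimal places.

0.0320

Y = trial on which the fifth success occurs; negative binomial, r=5, p=0.17.
P(Y=30) = C(29,4) · p^5 · (1−p)^25
= 23751 · 0.00014199 · 0.0094831 = 0.031980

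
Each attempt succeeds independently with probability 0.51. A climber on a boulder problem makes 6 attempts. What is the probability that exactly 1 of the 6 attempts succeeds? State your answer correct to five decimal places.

X ~ Binomial(n=6, p=0.51).
P(X=1) = C(6,1) · p^1 · (1−p)^5
= 6 · 0.51 · 0.028248 = 0.0864374

0.08644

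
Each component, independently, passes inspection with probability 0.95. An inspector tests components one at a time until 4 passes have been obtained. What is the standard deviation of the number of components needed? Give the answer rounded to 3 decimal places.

Y = total components until the fourth success; negative binomial with r=4, p=0.95.
SD(Y) = √[r(1−p)/p²] = √(0.22161) = 0.47075

0.471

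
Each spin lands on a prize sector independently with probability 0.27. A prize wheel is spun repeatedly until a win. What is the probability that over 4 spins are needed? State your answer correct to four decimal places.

Y = number of spins to the first success; geometric, p = 0.27.
P(Y > 4) = P(first 4 all fail) = (1−p)^4 = 0.283982

0.2840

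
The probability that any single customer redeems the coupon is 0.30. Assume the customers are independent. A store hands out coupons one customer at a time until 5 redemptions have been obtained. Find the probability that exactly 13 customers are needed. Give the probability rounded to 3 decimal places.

Y = trial on which the fifth success occurs; negative binomial, r=5, p=0.30.
P(Y=13) = C(12,4) · p^5 · (1−p)^8
= 495 · 0.00243 · 0.057648 = 0.06934

0.069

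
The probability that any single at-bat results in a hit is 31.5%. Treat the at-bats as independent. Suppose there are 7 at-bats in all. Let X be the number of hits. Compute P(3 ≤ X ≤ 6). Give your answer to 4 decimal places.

X ~ Binomial(7, 0.315); P(3 ≤ X ≤ 6) = Σ C(7,k) p^k (1−p)^(7−k) over k:
  k=3: C(7,3)·0.315^3·0.685^4 = 0.240859
  k=4: C(7,4)·0.315^4·0.685^3 = 0.110760
  k=5: C(7,5)·0.315^5·0.685^2 = 0.030560
  k=6: C(7,6)·0.315^6·0.685^1 = 0.004684
Total = 0.386863

0.3869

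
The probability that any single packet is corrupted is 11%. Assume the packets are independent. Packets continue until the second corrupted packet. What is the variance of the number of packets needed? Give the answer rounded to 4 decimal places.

Y = total packets until the second success; negative binomial with r=2, p=0.11.
Var(Y) = r(1−p)/p² = 2·0.89 / 0.11² = 147.107438

147.1074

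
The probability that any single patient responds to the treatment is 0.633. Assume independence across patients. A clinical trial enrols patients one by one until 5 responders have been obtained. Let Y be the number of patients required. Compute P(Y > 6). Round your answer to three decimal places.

0.712

Needing more than 6 patients ⇔ fewer than 5 successes in the first 6. With X ~ Binomial(6, 0.633), P(Y > 6) = P(X ≤ 4).
  k=0: C(6,0)·0.633^0·0.367^6 = 0.00244
  k=1: C(6,1)·0.633^1·0.367^5 = 0.02529
  k=2: C(6,2)·0.633^2·0.367^4 = 0.10903
  k=3: C(6,3)·0.633^3·0.367^3 = 0.25075
  k=4: C(6,4)·0.633^4·0.367^2 = 0.32437
P(X ≤ 4) = 0.71188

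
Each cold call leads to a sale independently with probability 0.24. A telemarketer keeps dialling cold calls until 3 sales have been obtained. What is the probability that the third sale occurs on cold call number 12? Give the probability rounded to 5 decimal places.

0.06432

Y = trial on which the third success occurs; negative binomial, r=3, p=0.24.
P(Y=12) = C(11,2) · p^3 · (1−p)^9
= 55 · 0.013824 · 0.084591 = 0.0643160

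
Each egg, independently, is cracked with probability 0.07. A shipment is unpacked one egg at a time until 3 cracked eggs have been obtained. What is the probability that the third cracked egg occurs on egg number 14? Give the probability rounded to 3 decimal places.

0.012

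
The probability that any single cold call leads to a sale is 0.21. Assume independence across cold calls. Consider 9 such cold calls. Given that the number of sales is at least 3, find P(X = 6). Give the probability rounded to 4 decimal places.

0.0123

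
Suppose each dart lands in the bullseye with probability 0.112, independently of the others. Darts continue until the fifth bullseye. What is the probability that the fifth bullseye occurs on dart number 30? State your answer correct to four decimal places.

Y = trial on which the fifth success occurs; negative binomial, r=5, p=0.112.
P(Y=30) = C(29,4) · p^5 · (1−p)^25
= 23751 · 1.7623e-05 · 0.051324 = 0.021483

0.0215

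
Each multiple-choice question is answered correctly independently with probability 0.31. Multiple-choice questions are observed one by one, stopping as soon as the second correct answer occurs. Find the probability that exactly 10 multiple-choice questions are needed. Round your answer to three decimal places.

Y = trial on which the second success occurs; negative binomial, r=2, p=0.31.
P(Y=10) = C(9,1) · p^2 · (1−p)^8
= 9 · 0.0961 · 0.05138 = 0.04444

0.044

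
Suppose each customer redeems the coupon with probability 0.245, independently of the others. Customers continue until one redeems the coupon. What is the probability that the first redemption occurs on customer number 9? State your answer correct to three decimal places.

0.026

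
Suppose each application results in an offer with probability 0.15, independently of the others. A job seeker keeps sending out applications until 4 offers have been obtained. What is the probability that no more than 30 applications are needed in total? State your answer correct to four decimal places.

0.6783

Finishing within 30 applications ⇔ at least 4 successes in the first 30. With X ~ Binomial(30, 0.15), P(Y ≤ 30) = 1 − P(X ≤ 3).
  k=0: C(30,0)·0.15^0·0.85^30 = 0.007631
  k=1: C(30,1)·0.15^1·0.85^29 = 0.040398
  k=2: C(30,2)·0.15^2·0.85^28 = 0.103372
  k=3: C(30,3)·0.15^3·0.85^27 = 0.170259
1 − 0.321660 = 0.678340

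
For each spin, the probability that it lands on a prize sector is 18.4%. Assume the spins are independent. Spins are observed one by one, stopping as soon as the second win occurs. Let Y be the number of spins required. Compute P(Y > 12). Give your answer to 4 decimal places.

Needing more than 12 spins ⇔ fewer than 2 successes in the first 12. With X ~ Binomial(12, 0.184), P(Y > 12) = P(X ≤ 1).
  k=0: C(12,0)·0.184^0·0.816^12 = 0.087153
  k=1: C(12,1)·0.184^1·0.816^11 = 0.235826
P(X ≤ 1) = 0.322978

0.3230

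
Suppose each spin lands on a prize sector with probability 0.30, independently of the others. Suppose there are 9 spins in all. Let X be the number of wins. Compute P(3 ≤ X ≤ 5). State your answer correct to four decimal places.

0.5119

X ~ Binomial(9, 0.30); P(3 ≤ X ≤ 5) = Σ C(9,k) p^k (1−p)^(9−k) over k:
  k=3: C(9,3)·0.30^3·0.70^6 = 0.266828
  k=4: C(9,4)·0.30^4·0.70^5 = 0.171532
  k=5: C(9,5)·0.30^5·0.70^4 = 0.073514
Total = 0.511874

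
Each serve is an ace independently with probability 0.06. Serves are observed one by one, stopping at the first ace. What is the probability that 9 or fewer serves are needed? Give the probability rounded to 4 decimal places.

Y = number of serves to the first success; geometric, p = 0.06.
P(Y ≤ 9) = 1 − (1−p)^9 = 1 − 0.572995 = 0.427005

0.4270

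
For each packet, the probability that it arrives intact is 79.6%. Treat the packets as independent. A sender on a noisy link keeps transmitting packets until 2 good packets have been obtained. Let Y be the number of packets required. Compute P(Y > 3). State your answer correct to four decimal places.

Needing more than 3 packets ⇔ fewer than 2 successes in the first 3. With X ~ Binomial(3, 0.796), P(Y > 3) = P(X ≤ 1).
  k=0: C(3,0)·0.796^0·0.204^3 = 0.008490
  k=1: C(3,1)·0.796^1·0.204^2 = 0.099379
P(X ≤ 1) = 0.107869

0.1079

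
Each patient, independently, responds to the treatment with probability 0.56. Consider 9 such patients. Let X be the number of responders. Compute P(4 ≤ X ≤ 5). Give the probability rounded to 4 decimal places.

X ~ Binomial(9, 0.56); P(4 ≤ X ≤ 5) = Σ C(9,k) p^k (1−p)^(9−k) over k:
  k=4: C(9,4)·0.56^4·0.44^5 = 0.204355
  k=5: C(9,5)·0.56^5·0.44^4 = 0.260089
Total = 0.464444

0.4644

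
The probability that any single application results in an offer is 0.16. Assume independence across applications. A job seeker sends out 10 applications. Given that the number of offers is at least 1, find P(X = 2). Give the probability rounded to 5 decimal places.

0.34608

X ~ Binomial(10, 0.16). Want P(X=2 | X≥1) = P(X=2) / P(X≥1).
P(X=2) = C(10,2)·0.16^2·0.84^8 = 0.2855530
P(X≥1) = 1 − 0.1749012 = 0.8250988
Ratio = 0.2855530 / 0.8250988 = 0.3460834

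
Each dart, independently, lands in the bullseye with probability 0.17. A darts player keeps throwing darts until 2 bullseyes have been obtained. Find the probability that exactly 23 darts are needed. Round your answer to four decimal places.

0.0127

Y = trial on which the second success occurs; negative binomial, r=2, p=0.17.
P(Y=23) = C(22,1) · p^2 · (1−p)^21
= 22 · 0.0289 · 0.019982 = 0.012705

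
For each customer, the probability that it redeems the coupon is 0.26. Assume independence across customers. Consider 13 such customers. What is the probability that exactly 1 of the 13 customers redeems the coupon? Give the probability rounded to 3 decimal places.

X ~ Binomial(n=13, p=0.26).
P(X=1) = C(13,1) · p^1 · (1−p)^12
= 13 · 0.26 · 0.026964 = 0.09114

0.091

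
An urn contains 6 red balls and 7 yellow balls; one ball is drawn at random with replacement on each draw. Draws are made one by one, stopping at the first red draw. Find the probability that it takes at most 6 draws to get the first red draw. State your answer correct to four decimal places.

Y = number of draws to the first success; geometric, p = 0.461538.
P(Y ≤ 6) = 1 − (1−p)^6 = 1 − 0.024374 = 0.975626

0.9756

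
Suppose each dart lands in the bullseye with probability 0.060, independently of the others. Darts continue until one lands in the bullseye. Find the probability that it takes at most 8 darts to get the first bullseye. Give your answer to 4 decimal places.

Y = number of darts to the first success; geometric, p = 0.06.
P(Y ≤ 8) = 1 − (1−p)^8 = 1 − 0.609569 = 0.390431

0.3904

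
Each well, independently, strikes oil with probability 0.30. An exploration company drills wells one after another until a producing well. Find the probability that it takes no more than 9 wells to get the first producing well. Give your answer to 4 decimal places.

Y = number of wells to the first success; geometric, p = 0.30.
P(Y ≤ 9) = 1 − (1−p)^9 = 1 − 0.040354 = 0.959646

0.9596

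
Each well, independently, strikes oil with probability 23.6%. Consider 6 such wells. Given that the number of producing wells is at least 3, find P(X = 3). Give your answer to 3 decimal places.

0.793

X ~ Binomial(6, 0.236). Want P(X=3 | X≥3) = P(X=3) / P(X≥3).
P(X=3) = C(6,3)·0.236^3·0.764^3 = 0.11723
P(X≥3) = 1 − 0.19887 − 0.36858 − 0.28464 = 0.14792
Ratio = 0.11723 / 0.14792 = 0.79253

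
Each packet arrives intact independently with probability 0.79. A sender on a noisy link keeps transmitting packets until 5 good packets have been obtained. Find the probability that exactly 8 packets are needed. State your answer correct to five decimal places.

0.09974

Y = trial on which the fifth success occurs; negative binomial, r=5, p=0.79.
P(Y=8) = C(7,4) · p^5 · (1−p)^3
= 35 · 0.30771 · 0.009261 = 0.0997382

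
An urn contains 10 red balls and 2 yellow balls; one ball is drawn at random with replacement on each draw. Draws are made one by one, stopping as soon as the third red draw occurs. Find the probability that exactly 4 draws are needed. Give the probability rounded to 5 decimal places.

0.28935

Y = trial on which the third success occurs; negative binomial, r=3, p=0.833333.
P(Y=4) = C(3,2) · p^3 · (1−p)^1
= 3 · 0.5787 · 0.16667 = 0.2893519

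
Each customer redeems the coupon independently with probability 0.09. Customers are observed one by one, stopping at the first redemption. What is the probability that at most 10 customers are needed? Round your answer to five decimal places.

Y = number of customers to the first success; geometric, p = 0.09.
P(Y ≤ 10) = 1 − (1−p)^10 = 1 − 0.3894161 = 0.6105839

0.61058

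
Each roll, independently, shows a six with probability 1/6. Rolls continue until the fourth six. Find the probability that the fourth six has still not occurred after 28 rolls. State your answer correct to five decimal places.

0.29075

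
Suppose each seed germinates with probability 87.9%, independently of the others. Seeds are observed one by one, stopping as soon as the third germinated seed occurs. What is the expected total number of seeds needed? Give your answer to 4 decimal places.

Y = total seeds until the third success; negative binomial with r=3, p=0.879.
E[Y] = r / p = 3 / 0.879 = 3.412969

3.4130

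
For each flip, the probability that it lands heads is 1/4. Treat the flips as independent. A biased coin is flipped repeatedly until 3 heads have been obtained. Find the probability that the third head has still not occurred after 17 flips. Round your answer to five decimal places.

Needing more than 17 flips ⇔ fewer than 3 successes in the first 17. With X ~ Binomial(17, 0.25), P(Y > 17) = P(X ≤ 2).
  k=0: C(17,0)·0.25^0·0.75^17 = 0.0075169
  k=1: C(17,1)·0.25^1·0.75^16 = 0.0425960
  k=2: C(17,2)·0.25^2·0.75^15 = 0.1135894
P(X ≤ 2) = 0.1637024

0.16370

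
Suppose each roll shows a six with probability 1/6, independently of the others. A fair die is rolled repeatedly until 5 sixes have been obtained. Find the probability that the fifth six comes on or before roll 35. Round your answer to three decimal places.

0.716

Finishing within 35 rolls ⇔ at least 5 successes in the first 35. With X ~ Binomial(35, 0.166667), P(Y ≤ 35) = 1 − P(X ≤ 4).
  k=0: C(35,0)·0.166667^0·0.833333^35 = 0.00169
  k=1: C(35,1)·0.166667^1·0.833333^34 = 0.01185
  k=2: C(35,2)·0.166667^2·0.833333^33 = 0.04029
  k=3: C(35,3)·0.166667^3·0.833333^32 = 0.08865
  k=4: C(35,4)·0.166667^4·0.833333^31 = 0.14183
1 − 0.28432 = 0.71568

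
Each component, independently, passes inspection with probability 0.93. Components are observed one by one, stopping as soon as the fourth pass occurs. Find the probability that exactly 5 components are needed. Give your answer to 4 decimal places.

Y = trial on which the fourth success occurs; negative binomial, r=4, p=0.93.
P(Y=5) = C(4,3) · p^4 · (1−p)^1
= 4 · 0.74805 · 0.07 = 0.209455

0.2095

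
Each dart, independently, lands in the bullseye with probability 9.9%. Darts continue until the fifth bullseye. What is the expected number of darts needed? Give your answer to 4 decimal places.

50.5051

Y = total darts until the fifth success; negative binomial with r=5, p=0.099.
E[Y] = r / p = 5 / 0.099 = 50.505051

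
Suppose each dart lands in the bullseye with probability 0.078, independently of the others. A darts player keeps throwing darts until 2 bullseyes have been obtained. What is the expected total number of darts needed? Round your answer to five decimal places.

Y = total darts until the second success; negative binomial with r=2, p=0.078.
E[Y] = r / p = 2 / 0.078 = 25.6410256

25.64103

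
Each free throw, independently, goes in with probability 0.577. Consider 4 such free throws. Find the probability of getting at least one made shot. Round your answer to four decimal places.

0.9680

P(at least one) = 1 − P(none) = 1 − (1 − 0.577)^4
= 1 − 0.032016 = 0.967984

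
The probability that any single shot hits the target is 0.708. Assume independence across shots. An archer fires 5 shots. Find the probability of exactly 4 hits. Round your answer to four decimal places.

X ~ Binomial(n=5, p=0.708).
P(X=4) = C(5,4) · p^4 · (1−p)^1
= 5 · 0.25127 · 0.292 = 0.366848

0.3668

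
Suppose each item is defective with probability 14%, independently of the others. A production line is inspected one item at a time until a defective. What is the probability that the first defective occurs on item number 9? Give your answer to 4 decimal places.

0.0419

Geometric (trials to first success), p = 0.14.
P(Y = 9) = (1−p)^8 · p = 0.29922 · 0.14 = 0.041891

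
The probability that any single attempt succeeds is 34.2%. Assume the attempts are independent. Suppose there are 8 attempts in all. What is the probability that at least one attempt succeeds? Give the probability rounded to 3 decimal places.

0.965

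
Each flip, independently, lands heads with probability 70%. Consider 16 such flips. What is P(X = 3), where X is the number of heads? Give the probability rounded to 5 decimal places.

X ~ Binomial(n=16, p=0.70).
P(X=3) = C(16,3) · p^3 · (1−p)^13
= 560 · 0.343 · 1.5943e-07 = 0.0000306

0.00003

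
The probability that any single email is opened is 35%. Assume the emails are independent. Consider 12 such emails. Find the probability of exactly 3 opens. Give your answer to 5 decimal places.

X ~ Binomial(n=12, p=0.35).
P(X=3) = C(12,3) · p^3 · (1−p)^9
= 220 · 0.042875 · 0.020712 = 0.1953651

0.19537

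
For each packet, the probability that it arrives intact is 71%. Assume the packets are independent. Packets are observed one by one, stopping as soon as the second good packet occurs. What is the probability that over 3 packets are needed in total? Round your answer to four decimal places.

Needing more than 3 packets ⇔ fewer than 2 successes in the first 3. With X ~ Binomial(3, 0.71), P(Y > 3) = P(X ≤ 1).
  k=0: C(3,0)·0.71^0·0.29^3 = 0.024389
  k=1: C(3,1)·0.71^1·0.29^2 = 0.179133
P(X ≤ 1) = 0.203522

0.2035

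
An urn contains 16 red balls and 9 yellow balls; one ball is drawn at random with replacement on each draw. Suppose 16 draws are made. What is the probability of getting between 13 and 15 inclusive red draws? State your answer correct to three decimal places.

X ~ Binomial(16, 0.64); P(13 ≤ X ≤ 15) = Σ C(16,k) p^k (1−p)^(16−k) over k:
  k=13: C(16,13)·0.64^13·0.36^3 = 0.07897
  k=14: C(16,14)·0.64^14·0.36^2 = 0.03008
  k=15: C(16,15)·0.64^15·0.36^1 = 0.00713
Total = 0.11618

0.116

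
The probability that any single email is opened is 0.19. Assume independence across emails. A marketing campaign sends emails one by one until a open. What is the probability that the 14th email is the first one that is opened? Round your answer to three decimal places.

0.012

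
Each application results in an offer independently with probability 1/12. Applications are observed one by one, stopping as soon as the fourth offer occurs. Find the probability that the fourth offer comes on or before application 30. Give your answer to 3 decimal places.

0.238

Finishing within 30 applications ⇔ at least 4 successes in the first 30. With X ~ Binomial(30, 0.083333), P(Y ≤ 30) = 1 − P(X ≤ 3).
  k=0: C(30,0)·0.083333^0·0.916667^30 = 0.07351
  k=1: C(30,1)·0.083333^1·0.916667^29 = 0.20048
  k=2: C(30,2)·0.083333^2·0.916667^28 = 0.26427
  k=3: C(30,3)·0.083333^3·0.916667^27 = 0.22423
1 − 0.76249 = 0.23751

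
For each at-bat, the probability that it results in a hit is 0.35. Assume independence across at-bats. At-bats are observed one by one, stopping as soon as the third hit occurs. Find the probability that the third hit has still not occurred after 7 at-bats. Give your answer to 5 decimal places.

Needing more than 7 at-bats ⇔ fewer than 3 successes in the first 7. With X ~ Binomial(7, 0.35), P(Y > 7) = P(X ≤ 2).
  k=0: C(7,0)·0.35^0·0.65^7 = 0.0490223
  k=1: C(7,1)·0.35^1·0.65^6 = 0.1847763
  k=2: C(7,2)·0.35^2·0.65^5 = 0.2984848
P(X ≤ 2) = 0.5322833

0.53228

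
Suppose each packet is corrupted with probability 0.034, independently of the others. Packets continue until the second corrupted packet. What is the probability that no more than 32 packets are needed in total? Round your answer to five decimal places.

Finishing within 32 packets ⇔ at least 2 successes in the first 32. With X ~ Binomial(32, 0.034), P(Y ≤ 32) = 1 − P(X ≤ 1).
  k=0: C(32,0)·0.034^0·0.966^32 = 0.3305735
  k=1: C(32,1)·0.034^1·0.966^31 = 0.3723230
1 − 0.7028965 = 0.2971035

0.29710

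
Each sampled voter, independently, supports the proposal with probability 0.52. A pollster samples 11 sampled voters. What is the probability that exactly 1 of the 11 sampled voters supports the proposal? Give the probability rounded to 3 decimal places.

0.004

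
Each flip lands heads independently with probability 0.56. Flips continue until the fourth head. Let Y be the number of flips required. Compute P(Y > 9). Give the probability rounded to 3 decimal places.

Needing more than 9 flips ⇔ fewer than 4 successes in the first 9. With X ~ Binomial(9, 0.56), P(Y > 9) = P(X ≤ 3).
  k=0: C(9,0)·0.56^0·0.44^9 = 0.00062
  k=1: C(9,1)·0.56^1·0.44^8 = 0.00708
  k=2: C(9,2)·0.56^2·0.44^7 = 0.03605
  k=3: C(9,3)·0.56^3·0.44^6 = 0.10704
P(X ≤ 3) = 0.15079

0.151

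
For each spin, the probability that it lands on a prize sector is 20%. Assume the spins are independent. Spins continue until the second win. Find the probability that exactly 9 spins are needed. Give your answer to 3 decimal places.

Y = trial on which the second success occurs; negative binomial, r=2, p=0.20.
P(Y=9) = C(8,1) · p^2 · (1−p)^7
= 8 · 0.04 · 0.20972 = 0.06711

0.067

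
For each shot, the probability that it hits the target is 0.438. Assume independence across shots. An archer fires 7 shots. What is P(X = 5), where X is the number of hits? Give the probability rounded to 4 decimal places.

0.1069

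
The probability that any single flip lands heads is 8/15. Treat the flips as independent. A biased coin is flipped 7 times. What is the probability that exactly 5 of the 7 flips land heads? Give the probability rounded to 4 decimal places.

0.1973

X ~ Binomial(n=7, p=0.533333).
P(X=5) = C(7,5) · p^5 · (1−p)^2
= 21 · 0.043151 · 0.21778 = 0.197345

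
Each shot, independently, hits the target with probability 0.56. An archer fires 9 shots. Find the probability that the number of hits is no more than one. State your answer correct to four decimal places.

X ~ Binomial(9, 0.56); P(X ≤ 1) = Σ C(9,k) p^k (1−p)^(9−k) over k:
  k=0: C(9,0)·0.56^0·0.44^9 = 0.000618
  k=1: C(9,1)·0.56^1·0.44^8 = 0.007080
Total = 0.007698

0.0077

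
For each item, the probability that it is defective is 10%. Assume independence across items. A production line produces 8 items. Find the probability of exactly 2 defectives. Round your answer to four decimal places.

0.1488

X ~ Binomial(n=8, p=0.10).
P(X=2) = C(8,2) · p^2 · (1−p)^6
= 28 · 0.01 · 0.53144 = 0.148803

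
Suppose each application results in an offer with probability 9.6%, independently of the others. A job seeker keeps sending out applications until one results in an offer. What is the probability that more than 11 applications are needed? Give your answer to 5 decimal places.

0.32950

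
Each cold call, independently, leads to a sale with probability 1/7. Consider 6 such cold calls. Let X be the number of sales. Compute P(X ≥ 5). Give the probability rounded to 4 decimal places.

X ~ Binomial(6, 0.142857); P(X ≥ 5) = Σ C(6,k) p^k (1−p)^(6−k) over k:
  k=5: C(6,5)·0.142857^5·0.857143^1 = 0.000306
  k=6: C(6,6)·0.142857^6·0.857143^0 = 0.000008
Total = 0.000314

0.0003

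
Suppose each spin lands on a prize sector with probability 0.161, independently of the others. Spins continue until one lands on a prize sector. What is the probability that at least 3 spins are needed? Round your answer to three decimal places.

Y = number of spins to the first success; geometric, p = 0.161.
P(Y > 2) = P(first 2 all fail) = (1−p)^2 = 0.70392

0.704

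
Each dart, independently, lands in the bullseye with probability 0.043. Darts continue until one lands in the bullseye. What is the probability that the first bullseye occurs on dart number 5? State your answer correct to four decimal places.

0.0361

Geometric (trials to first success), p = 0.043.
P(Y = 5) = (1−p)^4 · p = 0.83878 · 0.043 = 0.036068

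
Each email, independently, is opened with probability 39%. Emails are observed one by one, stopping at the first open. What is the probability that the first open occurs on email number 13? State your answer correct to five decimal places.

Geometric (trials to first success), p = 0.39.
P(Y = 13) = (1−p)^12 · p = 0.0026543 · 0.39 = 0.0010352

0.00104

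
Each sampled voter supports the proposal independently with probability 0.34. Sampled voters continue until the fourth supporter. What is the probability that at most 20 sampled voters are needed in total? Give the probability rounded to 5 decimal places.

0.94648

Finishing within 20 sampled voters ⇔ at least 4 successes in the first 20. With X ~ Binomial(20, 0.34), P(Y ≤ 20) = 1 − P(X ≤ 3).
  k=0: C(20,0)·0.34^0·0.66^20 = 0.0002460
  k=1: C(20,1)·0.34^1·0.66^19 = 0.0025342
  k=2: C(20,2)·0.34^2·0.66^18 = 0.0124023
  k=3: C(20,3)·0.34^3·0.66^17 = 0.0383344
1 − 0.0535169 = 0.9464831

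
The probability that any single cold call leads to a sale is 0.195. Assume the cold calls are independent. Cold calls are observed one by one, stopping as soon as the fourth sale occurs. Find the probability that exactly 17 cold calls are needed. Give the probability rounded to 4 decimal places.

0.0483

Y = trial on which the fourth success occurs; negative binomial, r=4, p=0.195.
P(Y=17) = C(16,3) · p^4 · (1−p)^13
= 560 · 0.0014459 · 0.059614 = 0.048270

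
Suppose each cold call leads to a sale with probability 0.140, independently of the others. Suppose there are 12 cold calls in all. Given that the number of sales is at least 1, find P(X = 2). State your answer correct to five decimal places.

0.34230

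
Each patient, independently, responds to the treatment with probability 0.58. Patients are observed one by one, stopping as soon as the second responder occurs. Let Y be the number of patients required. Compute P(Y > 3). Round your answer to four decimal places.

Needing more than 3 patients ⇔ fewer than 2 successes in the first 3. With X ~ Binomial(3, 0.58), P(Y > 3) = P(X ≤ 1).
  k=0: C(3,0)·0.58^0·0.42^3 = 0.074088
  k=1: C(3,1)·0.58^1·0.42^2 = 0.306936
P(X ≤ 1) = 0.381024

0.3810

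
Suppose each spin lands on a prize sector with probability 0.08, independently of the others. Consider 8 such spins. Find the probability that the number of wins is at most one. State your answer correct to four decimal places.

0.8702

X ~ Binomial(8, 0.08); P(X ≤ 1) = Σ C(8,k) p^k (1−p)^(8−k) over k:
  k=0: C(8,0)·0.08^0·0.92^8 = 0.513219
  k=1: C(8,1)·0.08^1·0.92^7 = 0.357022
Total = 0.870241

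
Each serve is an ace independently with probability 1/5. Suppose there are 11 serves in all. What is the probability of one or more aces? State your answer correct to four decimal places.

0.9141

P(at least one) = 1 − P(none) = 1 − (1 − 0.20)^11
= 1 − 0.085899 = 0.914101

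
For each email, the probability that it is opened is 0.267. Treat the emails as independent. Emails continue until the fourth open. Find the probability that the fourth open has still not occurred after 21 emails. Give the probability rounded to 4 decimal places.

0.1481

Needing more than 21 emails ⇔ fewer than 4 successes in the first 21. With X ~ Binomial(21, 0.267), P(Y > 21) = P(X ≤ 3).
  k=0: C(21,0)·0.267^0·0.733^21 = 0.001470
  k=1: C(21,1)·0.267^1·0.733^20 = 0.011241
  k=2: C(21,2)·0.267^2·0.733^19 = 0.040947
  k=3: C(21,3)·0.267^3·0.733^18 = 0.094462
P(X ≤ 3) = 0.148119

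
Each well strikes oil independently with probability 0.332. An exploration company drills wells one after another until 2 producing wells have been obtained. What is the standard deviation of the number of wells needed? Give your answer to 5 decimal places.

3.48149

Y = total wells until the second success; negative binomial with r=2, p=0.332.
SD(Y) = √[r(1−p)/p²] = √(12.1207722) = 3.4814899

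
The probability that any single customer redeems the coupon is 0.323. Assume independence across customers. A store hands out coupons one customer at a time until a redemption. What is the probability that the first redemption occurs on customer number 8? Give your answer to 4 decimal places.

Geometric (trials to first success), p = 0.323.
P(Y = 8) = (1−p)^7 · p = 0.065181 · 0.323 = 0.021053

0.0211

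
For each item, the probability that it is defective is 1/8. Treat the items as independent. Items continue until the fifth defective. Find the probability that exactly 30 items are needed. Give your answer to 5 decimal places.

Y = trial on which the fifth success occurs; negative binomial, r=5, p=0.125.
P(Y=30) = C(29,4) · p^5 · (1−p)^25
= 23751 · 3.0518e-05 · 0.035498 = 0.0257296

0.02573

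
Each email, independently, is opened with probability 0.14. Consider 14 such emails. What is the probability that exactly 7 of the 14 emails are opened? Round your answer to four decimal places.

0.0013

X ~ Binomial(n=14, p=0.14).
P(X=7) = C(14,7) · p^7 · (1−p)^7
= 3432 · 1.0541e-06 · 0.34793 = 0.001259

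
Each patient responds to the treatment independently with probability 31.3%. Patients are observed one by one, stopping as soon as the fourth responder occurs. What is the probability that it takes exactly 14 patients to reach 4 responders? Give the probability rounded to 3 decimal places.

0.064

Y = trial on which the fourth success occurs; negative binomial, r=4, p=0.313.
P(Y=14) = C(13,3) · p^4 · (1−p)^10
= 286 · 0.0095979 · 0.023419 = 0.06429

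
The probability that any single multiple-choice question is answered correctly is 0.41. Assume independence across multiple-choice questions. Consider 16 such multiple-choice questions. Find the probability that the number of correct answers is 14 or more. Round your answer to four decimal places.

X ~ Binomial(16, 0.41); P(X ≥ 14) = Σ C(16,k) p^k (1−p)^(16−k) over k:
  k=14: C(16,14)·0.41^14·0.59^2 = 0.000158
  k=15: C(16,15)·0.41^15·0.59^1 = 0.000015
  k=16: C(16,16)·0.41^16·0.59^0 = 0.000001
Total = 0.000174

0.0002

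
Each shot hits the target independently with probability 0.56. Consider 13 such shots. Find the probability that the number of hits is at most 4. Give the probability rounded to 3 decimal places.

0.060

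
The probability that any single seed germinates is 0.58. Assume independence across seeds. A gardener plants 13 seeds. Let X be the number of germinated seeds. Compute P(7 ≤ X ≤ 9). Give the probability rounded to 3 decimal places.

X ~ Binomial(13, 0.58); P(7 ≤ X ≤ 9) = Σ C(13,k) p^k (1−p)^(13−k) over k:
  k=7: C(13,7)·0.58^7·0.42^6 = 0.20797
  k=8: C(13,8)·0.58^8·0.42^5 = 0.21540
  k=9: C(13,9)·0.58^9·0.42^4 = 0.16526
Total = 0.58863

0.589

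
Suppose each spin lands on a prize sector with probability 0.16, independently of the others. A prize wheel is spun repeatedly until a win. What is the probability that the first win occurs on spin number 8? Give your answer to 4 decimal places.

0.0472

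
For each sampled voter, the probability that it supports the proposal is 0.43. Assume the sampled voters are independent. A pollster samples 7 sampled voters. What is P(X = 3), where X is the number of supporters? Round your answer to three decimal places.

0.294

X ~ Binomial(n=7, p=0.43).
P(X=3) = C(7,3) · p^3 · (1−p)^4
= 35 · 0.079507 · 0.10556 = 0.29375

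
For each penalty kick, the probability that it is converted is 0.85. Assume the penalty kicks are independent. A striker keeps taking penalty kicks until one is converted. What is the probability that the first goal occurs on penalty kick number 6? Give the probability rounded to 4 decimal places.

0.0001

Geometric (trials to first success), p = 0.85.
P(Y = 6) = (1−p)^5 · p = 7.5937e-05 · 0.85 = 0.000065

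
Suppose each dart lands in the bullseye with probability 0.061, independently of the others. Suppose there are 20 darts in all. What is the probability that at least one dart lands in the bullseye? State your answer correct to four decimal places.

0.7160

P(at least one) = 1 − P(none) = 1 − (1 − 0.061)^20
= 1 − 0.283996 = 0.716004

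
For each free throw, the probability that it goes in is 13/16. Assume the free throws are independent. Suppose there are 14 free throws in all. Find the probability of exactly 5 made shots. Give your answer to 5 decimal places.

X ~ Binomial(n=14, p=0.8125).
P(X=5) = C(14,5) · p^5 · (1−p)^9
= 2002 · 0.35409 · 2.8643e-07 = 0.0002030

0.00020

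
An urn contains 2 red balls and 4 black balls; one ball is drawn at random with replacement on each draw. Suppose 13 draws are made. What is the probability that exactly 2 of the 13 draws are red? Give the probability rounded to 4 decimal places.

0.1002

X ~ Binomial(n=13, p=0.333333).
P(X=2) = C(13,2) · p^2 · (1−p)^11
= 78 · 0.11111 · 0.011561 = 0.100196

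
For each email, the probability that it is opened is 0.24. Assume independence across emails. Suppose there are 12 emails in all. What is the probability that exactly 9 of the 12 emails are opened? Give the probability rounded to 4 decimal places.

0.0003

X ~ Binomial(n=12, p=0.24).
P(X=9) = C(12,9) · p^9 · (1−p)^3
= 220 · 2.6418e-06 · 0.43898 = 0.000255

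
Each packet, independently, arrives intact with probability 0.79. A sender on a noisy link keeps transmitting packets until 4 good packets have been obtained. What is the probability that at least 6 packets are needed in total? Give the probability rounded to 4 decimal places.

Needing more than 5 packets ⇔ fewer than 4 successes in the first 5. With X ~ Binomial(5, 0.79), P(Y > 5) = P(X ≤ 3).
  k=0: C(5,0)·0.79^0·0.21^5 = 0.000408
  k=1: C(5,1)·0.79^1·0.21^4 = 0.007682
  k=2: C(5,2)·0.79^2·0.21^3 = 0.057798
  k=3: C(5,3)·0.79^3·0.21^2 = 0.217430
P(X ≤ 3) = 0.283319

0.2833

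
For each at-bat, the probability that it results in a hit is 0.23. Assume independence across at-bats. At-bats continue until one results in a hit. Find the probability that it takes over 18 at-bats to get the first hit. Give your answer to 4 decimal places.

Y = number of at-bats to the first success; geometric, p = 0.23.
P(Y > 18) = P(first 18 all fail) = (1−p)^18 = 0.009054

0.0091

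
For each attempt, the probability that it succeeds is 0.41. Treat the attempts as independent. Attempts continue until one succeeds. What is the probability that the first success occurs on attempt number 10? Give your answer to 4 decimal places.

Geometric (trials to first success), p = 0.41.
P(Y = 10) = (1−p)^9 · p = 0.008663 · 0.41 = 0.003552

0.0036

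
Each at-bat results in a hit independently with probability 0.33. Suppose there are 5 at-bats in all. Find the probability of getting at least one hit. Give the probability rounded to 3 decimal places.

0.865

P(at least one) = 1 − P(none) = 1 − (1 − 0.33)^5
= 1 − 0.13501 = 0.86499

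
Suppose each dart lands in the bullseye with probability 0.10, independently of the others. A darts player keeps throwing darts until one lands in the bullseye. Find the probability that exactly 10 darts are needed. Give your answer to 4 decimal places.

0.0387

Geometric (trials to first success), p = 0.10.
P(Y = 10) = (1−p)^9 · p = 0.38742 · 0.10 = 0.038742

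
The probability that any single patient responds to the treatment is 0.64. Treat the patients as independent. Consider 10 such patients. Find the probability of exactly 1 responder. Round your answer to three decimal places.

X ~ Binomial(n=10, p=0.64).
P(X=1) = C(10,1) · p^1 · (1−p)^9
= 10 · 0.64 · 0.00010156 = 0.00065

0.001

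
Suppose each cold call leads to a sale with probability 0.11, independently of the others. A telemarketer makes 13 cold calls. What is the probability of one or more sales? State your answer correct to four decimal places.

0.7802

P(at least one) = 1 − P(none) = 1 − (1 − 0.11)^13
= 1 − 0.219821 = 0.780179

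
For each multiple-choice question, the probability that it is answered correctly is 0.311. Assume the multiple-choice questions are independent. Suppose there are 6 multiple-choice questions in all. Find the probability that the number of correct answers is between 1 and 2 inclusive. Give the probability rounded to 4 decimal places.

0.6167

X ~ Binomial(6, 0.311); P(1 ≤ X ≤ 2) = Σ C(6,k) p^k (1−p)^(6−k) over k:
  k=1: C(6,1)·0.311^1·0.689^5 = 0.289740
  k=2: C(6,2)·0.311^2·0.689^4 = 0.326956
Total = 0.616695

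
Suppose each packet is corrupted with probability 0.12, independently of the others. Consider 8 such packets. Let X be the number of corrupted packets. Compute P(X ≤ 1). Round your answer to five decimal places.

0.75196

X ~ Binomial(8, 0.12); P(X ≤ 1) = Σ C(8,k) p^k (1−p)^(8−k) over k:
  k=0: C(8,0)·0.12^0·0.88^8 = 0.3596345
  k=1: C(8,1)·0.12^1·0.88^7 = 0.3923286
Total = 0.7519631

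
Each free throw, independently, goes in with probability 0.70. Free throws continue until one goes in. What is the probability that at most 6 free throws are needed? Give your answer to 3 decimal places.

Y = number of free throws to the first success; geometric, p = 0.70.
P(Y ≤ 6) = 1 − (1−p)^6 = 1 − 0.00073 = 0.99927

0.999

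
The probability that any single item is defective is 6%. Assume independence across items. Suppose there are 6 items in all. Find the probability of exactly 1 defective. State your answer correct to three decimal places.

0.264

X ~ Binomial(n=6, p=0.06).
P(X=1) = C(6,1) · p^1 · (1−p)^5
= 6 · 0.06 · 0.7339 = 0.26421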